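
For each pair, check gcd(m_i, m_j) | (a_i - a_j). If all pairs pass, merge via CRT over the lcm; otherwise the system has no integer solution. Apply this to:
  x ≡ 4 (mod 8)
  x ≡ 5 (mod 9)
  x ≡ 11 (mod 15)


Moduli 8, 9, 15 are not pairwise coprime, so CRT works modulo lcm(m_i) when all pairwise compatibility conditions hold.
Pairwise compatibility: gcd(m_i, m_j) must divide a_i - a_j for every pair.
Merge one congruence at a time:
  Start: x ≡ 4 (mod 8).
  Combine with x ≡ 5 (mod 9): gcd(8, 9) = 1; 5 - 4 = 1, which IS divisible by 1, so compatible.
    Write x = 4 + 8·t and substitute into x ≡ 5 (mod 9): 8·t ≡ 5 − 4 = 1 (mod 9).
    The inverse of 8 mod 9 is 8 (since 8·8 = 64 = 7·9 + 1), so t ≡ 8·1 = 8 ≡ 8 (mod 9).
    Then x = 4 + 8·8 = 68, valid modulo lcm(8, 9) = 72: x ≡ 68 (mod 72).
  Combine with x ≡ 11 (mod 15): gcd(72, 15) = 3; 11 - 68 = -57, which IS divisible by 3, so compatible.
    Write x = 68 + 72·t and substitute into x ≡ 11 (mod 15): 72·t ≡ 11 − 68 = -57 (mod 15).
    Divide the congruence (and modulus) by g = 3: 24·t ≡ -19 (mod 5).
    Reduce coefficients mod 5: 4·t ≡ 1 (mod 5).
    The inverse of 4 mod 5 is 4 (since 4·4 = 16 = 3·5 + 1), so t ≡ 4·1 = 4 ≡ 4 (mod 5).
    Then x = 68 + 72·4 = 356, valid modulo lcm(72, 15) = 360: x ≡ 356 (mod 360).
Verify: 356 mod 8 = 4, 356 mod 9 = 5, 356 mod 15 = 11.

x ≡ 356 (mod 360).


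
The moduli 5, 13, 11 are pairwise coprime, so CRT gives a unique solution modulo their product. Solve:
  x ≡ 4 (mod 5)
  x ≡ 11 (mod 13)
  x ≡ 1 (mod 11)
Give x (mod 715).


Moduli 5, 13, 11 are pairwise coprime; by CRT there is a unique solution modulo M = 5 · 13 · 11 = 715.
Solve pairwise, accumulating the modulus:
  Start with x ≡ 4 (mod 5).
  Combine with x ≡ 11 (mod 13): since gcd(5, 13) = 1, we get a unique residue mod 65.
    Write x = 4 + 5·t and substitute into x ≡ 11 (mod 13): 5·t ≡ 11 − 4 = 7 (mod 13).
    The inverse of 5 mod 13 is 8 (since 5·8 = 40 = 3·13 + 1), so t ≡ 8·7 = 56 ≡ 4 (mod 13).
    Then x = 4 + 5·4 = 24, valid modulo lcm(5, 13) = 65: x ≡ 24 (mod 65).
  Combine with x ≡ 1 (mod 11): since gcd(65, 11) = 1, we get a unique residue mod 715.
    Write x = 24 + 65·t and substitute into x ≡ 1 (mod 11): 65·t ≡ 1 − 24 = -23 (mod 11).
    Reduce coefficients mod 11: 10·t ≡ 10 (mod 11).
    The inverse of 10 mod 11 is 10 (since 10·10 = 100 = 9·11 + 1), so t ≡ 10·10 = 100 ≡ 1 (mod 11).
    Then x = 24 + 65·1 = 89, valid modulo lcm(65, 11) = 715: x ≡ 89 (mod 715).
Verify: 89 mod 5 = 4 ✓, 89 mod 13 = 11 ✓, 89 mod 11 = 1 ✓.

x ≡ 89 (mod 715).


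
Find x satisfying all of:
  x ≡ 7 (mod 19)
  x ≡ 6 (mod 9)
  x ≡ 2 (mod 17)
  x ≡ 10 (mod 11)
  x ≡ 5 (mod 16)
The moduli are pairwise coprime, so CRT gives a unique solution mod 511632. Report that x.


Product of moduli M = 19 · 9 · 17 · 11 · 16 = 511632.
Merge one congruence at a time:
  Start: x ≡ 7 (mod 19).
  Combine with x ≡ 6 (mod 9); new modulus lcm = 171.
    Write x = 7 + 19·t and substitute into x ≡ 6 (mod 9): 19·t ≡ 6 − 7 = -1 (mod 9).
    Reduce coefficients mod 9: 1·t ≡ 8 (mod 9).
    So t ≡ 8 (mod 9).
    Then x = 7 + 19·8 = 159, valid modulo lcm(19, 9) = 171: x ≡ 159 (mod 171).
  Combine with x ≡ 2 (mod 17); new modulus lcm = 2907.
    Write x = 159 + 171·t and substitute into x ≡ 2 (mod 17): 171·t ≡ 2 − 159 = -157 (mod 17).
    Reduce coefficients mod 17: 1·t ≡ 13 (mod 17).
    So t ≡ 13 (mod 17).
    Then x = 159 + 171·13 = 2382, valid modulo lcm(171, 17) = 2907: x ≡ 2382 (mod 2907).
  Combine with x ≡ 10 (mod 11); new modulus lcm = 31977.
    Write x = 2382 + 2907·t and substitute into x ≡ 10 (mod 11): 2907·t ≡ 10 − 2382 = -2372 (mod 11).
    Reduce coefficients mod 11: 3·t ≡ 4 (mod 11).
    The inverse of 3 mod 11 is 4 (since 3·4 = 12 = 1·11 + 1), so t ≡ 4·4 = 16 ≡ 5 (mod 11).
    Then x = 2382 + 2907·5 = 16917, valid modulo lcm(2907, 11) = 31977: x ≡ 16917 (mod 31977).
  Combine with x ≡ 5 (mod 16); new modulus lcm = 511632.
    Write x = 16917 + 31977·t and substitute into x ≡ 5 (mod 16): 31977·t ≡ 5 − 16917 = -16912 (mod 16).
    Reduce coefficients mod 16: 9·t ≡ 0 (mod 16).
    The inverse of 9 mod 16 is 9 (since 9·9 = 81 = 5·16 + 1), so t ≡ 9·0 = 0 ≡ 0 (mod 16).
    Then x = 16917 + 31977·0 = 16917, valid modulo lcm(31977, 16) = 511632: x ≡ 16917 (mod 511632).
Verify against each original: 16917 mod 19 = 7, 16917 mod 9 = 6, 16917 mod 17 = 2, 16917 mod 11 = 10, 16917 mod 16 = 5.

x ≡ 16917 (mod 511632).


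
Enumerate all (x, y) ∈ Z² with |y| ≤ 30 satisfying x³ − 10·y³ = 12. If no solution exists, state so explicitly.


The equation is x³ - 10y³ = 12. For fixed y, x³ = 10·y³ + 12, so a solution requires the RHS to be a perfect cube.
Strategy: iterate y from -30 to 30, compute RHS = 10·y³ + 12, and check whether it is a (positive or negative) perfect cube.
Check small values of y:
  y = 0: RHS = 12 is not a perfect cube.
  y = 1: RHS = 22 is not a perfect cube.
  y = -1: RHS = 2 is not a perfect cube.
  y = 2: RHS = 92 is not a perfect cube.
  y = -2: RHS = -68 is not a perfect cube.
  y = 3: RHS = 282 is not a perfect cube.
  y = -3: RHS = -258 is not a perfect cube.
Continuing the search up to |y| = 30 finds no solutions either.
No (x, y) in the scanned range satisfies the equation.

No integer solutions with |y| ≤ 30.


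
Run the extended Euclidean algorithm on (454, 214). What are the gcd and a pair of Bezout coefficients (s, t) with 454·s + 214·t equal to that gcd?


Euclidean algorithm on (454, 214) — divide until remainder is 0:
  454 = 2 · 214 + 26
  214 = 8 · 26 + 6
  26 = 4 · 6 + 2
  6 = 3 · 2 + 0
gcd(454, 214) = 2.
Track Bezout coefficients alongside the remainders: start with r₀ = 454 = a·1 + b·0 (s = 1, t = 0) and r₁ = 214 = a·0 + b·1 (s = 0, t = 1); each new remainder r_{k+1} = r_{k-1} − q_k·r_k inherits s_{k+1} = s_{k-1} − q_k·s_k, t_{k+1} = t_{k-1} − q_k·t_k, so r_k = a·s_k + b·t_k at every step:
  q = 2: r = 26, s = 1 − 2·0 = 1, t = 0 − 2·1 = -2  (check: 454·1 + 214·(-2) = 26)
  q = 8: r = 6, s = 0 − 8·1 = -8, t = 1 − 8·(-2) = 17  (check: 454·(-8) + 214·17 = 6)
  q = 4: r = 2, s = 1 − 4·(-8) = 33, t = -2 − 4·17 = -70  (check: 454·33 + 214·(-70) = 2)
The row with r = 2 (the gcd) gives the Bezout coefficients s = 33, t = -70.
Result: 454 · (33) + 214 · (-70) = 2.

gcd(454, 214) = 2; s = 33, t = -70 (check: 454·33 + 214·(-70) = 2).


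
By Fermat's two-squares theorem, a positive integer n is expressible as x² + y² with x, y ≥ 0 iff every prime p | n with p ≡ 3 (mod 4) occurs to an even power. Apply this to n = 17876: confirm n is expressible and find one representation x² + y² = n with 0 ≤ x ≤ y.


Step 1: Factor n = 17876 = 2^2 · 41 · 109.
Step 2: Check the mod-4 condition on each prime factor: 2 = 2 (special); 41 ≡ 1 (mod 4), exponent 1; 109 ≡ 1 (mod 4), exponent 1.
All primes ≡ 3 (mod 4) appear to even exponent (or don't appear), so by the two-squares theorem n IS expressible as a sum of two squares.
Step 3: Build a representation. Group n = k² · m with k = 2 and m = 41 · 109 = 4469 (a product of primes ≡ 1 (mod 4)); a representation of m scales to one of n via (k·x)² + (k·y)² = k²(x² + y²). Each prime p ≡ 1 (mod 4) is itself a sum of two squares; find a² by testing p − a² for a perfect square:
  41: 41 − 1² = 40, 41 − 2² = 37, 41 − 3² = 32, 41 − 4² = 25 = 5² ⇒ 41 = 4² + 5².
  109: 109 − 1² = 108, 109 − 2² = 105, 109 − 3² = 100 = 10² ⇒ 109 = 3² + 10².
  Combine using the Brahmagupta–Fibonacci identity (a² + b²)(c² + d²) = (ac − bd)² + (ad + bc)² = (ac + bd)² + (ad − bc)²:
  41 · 109 = 4469: from (4² + 5²)(3² + 10²), take (4·3 − 5·10, 4·10 + 5·3) = (12 − 50, 40 + 15) = (-38, 55); dropping signs (only squares matter) gives (38, 55); check 38² + 55² = 1444 + 3025 = 4469 ✓.
  Scale by k = 2: (2·38, 2·55) = (76, 110).
Step 4: Order so x ≤ y and verify: 76² + 110² = 5776 + 12100 = 17876 = n. ✓

n = 17876 = 76² + 110² (one valid representation with x ≤ y).


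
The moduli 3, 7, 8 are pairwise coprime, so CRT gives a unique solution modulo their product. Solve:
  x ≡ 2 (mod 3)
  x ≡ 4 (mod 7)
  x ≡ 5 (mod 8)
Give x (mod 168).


Moduli 3, 7, 8 are pairwise coprime; by CRT there is a unique solution modulo M = 3 · 7 · 8 = 168.
Solve pairwise, accumulating the modulus:
  Start with x ≡ 2 (mod 3).
  Combine with x ≡ 4 (mod 7): since gcd(3, 7) = 1, we get a unique residue mod 21.
    Write x = 2 + 3·t and substitute into x ≡ 4 (mod 7): 3·t ≡ 4 − 2 = 2 (mod 7).
    The inverse of 3 mod 7 is 5 (since 3·5 = 15 = 2·7 + 1), so t ≡ 5·2 = 10 ≡ 3 (mod 7).
    Then x = 2 + 3·3 = 11, valid modulo lcm(3, 7) = 21: x ≡ 11 (mod 21).
  Combine with x ≡ 5 (mod 8): since gcd(21, 8) = 1, we get a unique residue mod 168.
    Write x = 11 + 21·t and substitute into x ≡ 5 (mod 8): 21·t ≡ 5 − 11 = -6 (mod 8).
    Reduce coefficients mod 8: 5·t ≡ 2 (mod 8).
    The inverse of 5 mod 8 is 5 (since 5·5 = 25 = 3·8 + 1), so t ≡ 5·2 = 10 ≡ 2 (mod 8).
    Then x = 11 + 21·2 = 53, valid modulo lcm(21, 8) = 168: x ≡ 53 (mod 168).
Verify: 53 mod 3 = 2 ✓, 53 mod 7 = 4 ✓, 53 mod 8 = 5 ✓.

x ≡ 53 (mod 168).


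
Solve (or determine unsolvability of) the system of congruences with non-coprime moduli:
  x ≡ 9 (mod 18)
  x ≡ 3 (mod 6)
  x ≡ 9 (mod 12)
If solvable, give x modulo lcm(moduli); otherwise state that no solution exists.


Moduli 18, 6, 12 are not pairwise coprime, so CRT works modulo lcm(m_i) when all pairwise compatibility conditions hold.
Pairwise compatibility: gcd(m_i, m_j) must divide a_i - a_j for every pair.
Merge one congruence at a time:
  Start: x ≡ 9 (mod 18).
  Combine with x ≡ 3 (mod 6): gcd(18, 6) = 6; 3 - 9 = -6, which IS divisible by 6, so compatible.
    Write x = 9 + 18·t and substitute into x ≡ 3 (mod 6): 18·t ≡ 3 − 9 = -6 (mod 6).
    Divide the congruence (and modulus) by g = 6: 3·t ≡ -1 (mod 1).
    Modulo 1 every t works; take t = 0.
    Then x = 9 + 18·0 = 9, valid modulo lcm(18, 6) = 18: x ≡ 9 (mod 18).
  Combine with x ≡ 9 (mod 12): gcd(18, 12) = 6; 9 - 9 = 0, which IS divisible by 6, so compatible.
    Write x = 9 + 18·t and substitute into x ≡ 9 (mod 12): 18·t ≡ 9 − 9 = 0 (mod 12).
    Divide the congruence (and modulus) by g = 6: 3·t ≡ 0 (mod 2).
    Reduce coefficients mod 2: 1·t ≡ 0 (mod 2).
    So t ≡ 0 (mod 2).
    Then x = 9 + 18·0 = 9, valid modulo lcm(18, 12) = 36: x ≡ 9 (mod 36).
Verify: 9 mod 18 = 9, 9 mod 6 = 3, 9 mod 12 = 9.

x ≡ 9 (mod 36).


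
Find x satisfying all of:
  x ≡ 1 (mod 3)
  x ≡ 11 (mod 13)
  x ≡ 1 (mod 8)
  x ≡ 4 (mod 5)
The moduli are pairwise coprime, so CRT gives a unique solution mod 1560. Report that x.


Product of moduli M = 3 · 13 · 8 · 5 = 1560.
Merge one congruence at a time:
  Start: x ≡ 1 (mod 3).
  Combine with x ≡ 11 (mod 13); new modulus lcm = 39.
    Write x = 1 + 3·t and substitute into x ≡ 11 (mod 13): 3·t ≡ 11 − 1 = 10 (mod 13).
    The inverse of 3 mod 13 is 9 (since 3·9 = 27 = 2·13 + 1), so t ≡ 9·10 = 90 ≡ 12 (mod 13).
    Then x = 1 + 3·12 = 37, valid modulo lcm(3, 13) = 39: x ≡ 37 (mod 39).
  Combine with x ≡ 1 (mod 8); new modulus lcm = 312.
    Write x = 37 + 39·t and substitute into x ≡ 1 (mod 8): 39·t ≡ 1 − 37 = -36 (mod 8).
    Reduce coefficients mod 8: 7·t ≡ 4 (mod 8).
    The inverse of 7 mod 8 is 7 (since 7·7 = 49 = 6·8 + 1), so t ≡ 7·4 = 28 ≡ 4 (mod 8).
    Then x = 37 + 39·4 = 193, valid modulo lcm(39, 8) = 312: x ≡ 193 (mod 312).
  Combine with x ≡ 4 (mod 5); new modulus lcm = 1560.
    Write x = 193 + 312·t and substitute into x ≡ 4 (mod 5): 312·t ≡ 4 − 193 = -189 (mod 5).
    Reduce coefficients mod 5: 2·t ≡ 1 (mod 5).
    The inverse of 2 mod 5 is 3 (since 2·3 = 6 = 1·5 + 1), so t ≡ 3·1 = 3 ≡ 3 (mod 5).
    Then x = 193 + 312·3 = 1129, valid modulo lcm(312, 5) = 1560: x ≡ 1129 (mod 1560).
Verify against each original: 1129 mod 3 = 1, 1129 mod 13 = 11, 1129 mod 8 = 1, 1129 mod 5 = 4.

x ≡ 1129 (mod 1560).


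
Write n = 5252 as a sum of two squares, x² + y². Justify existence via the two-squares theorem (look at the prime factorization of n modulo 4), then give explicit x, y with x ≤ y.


Step 1: Factor n = 5252 = 2^2 · 13 · 101.
Step 2: Check the mod-4 condition on each prime factor: 2 = 2 (special); 13 ≡ 1 (mod 4), exponent 1; 101 ≡ 1 (mod 4), exponent 1.
All primes ≡ 3 (mod 4) appear to even exponent (or don't appear), so by the two-squares theorem n IS expressible as a sum of two squares.
Step 3: Build a representation. Group n = k² · m with k = 2 and m = 13 · 101 = 1313 (a product of primes ≡ 1 (mod 4)); a representation of m scales to one of n via (k·x)² + (k·y)² = k²(x² + y²). Each prime p ≡ 1 (mod 4) is itself a sum of two squares; find a² by testing p − a² for a perfect square:
  13: 13 − 1² = 12, 13 − 2² = 9 = 3² ⇒ 13 = 2² + 3².
  101: 101 − 1² = 100 = 10² ⇒ 101 = 1² + 10².
  Combine using the Brahmagupta–Fibonacci identity (a² + b²)(c² + d²) = (ac − bd)² + (ad + bc)² = (ac + bd)² + (ad − bc)²:
  13 · 101 = 1313: from (2² + 3²)(1² + 10²), take (2·1 − 3·10, 2·10 + 3·1) = (2 − 30, 20 + 3) = (-28, 23); dropping signs (only squares matter) gives (28, 23); check 28² + 23² = 784 + 529 = 1313 ✓.
  Scale by k = 2: (2·28, 2·23) = (56, 46).
Step 4: Order so x ≤ y and verify: 46² + 56² = 2116 + 3136 = 5252 = n. ✓

n = 5252 = 46² + 56² (one valid representation with x ≤ y).


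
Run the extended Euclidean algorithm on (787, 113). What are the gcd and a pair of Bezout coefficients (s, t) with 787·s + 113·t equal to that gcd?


Euclidean algorithm on (787, 113) — divide until remainder is 0:
  787 = 6 · 113 + 109
  113 = 1 · 109 + 4
  109 = 27 · 4 + 1
  4 = 4 · 1 + 0
gcd(787, 113) = 1.
Track Bezout coefficients alongside the remainders: start with r₀ = 787 = a·1 + b·0 (s = 1, t = 0) and r₁ = 113 = a·0 + b·1 (s = 0, t = 1); each new remainder r_{k+1} = r_{k-1} − q_k·r_k inherits s_{k+1} = s_{k-1} − q_k·s_k, t_{k+1} = t_{k-1} − q_k·t_k, so r_k = a·s_k + b·t_k at every step:
  q = 6: r = 109, s = 1 − 6·0 = 1, t = 0 − 6·1 = -6  (check: 787·1 + 113·(-6) = 109)
  q = 1: r = 4, s = 0 − 1·1 = -1, t = 1 − 1·(-6) = 7  (check: 787·(-1) + 113·7 = 4)
  q = 27: r = 1, s = 1 − 27·(-1) = 28, t = -6 − 27·7 = -195  (check: 787·28 + 113·(-195) = 1)
The row with r = 1 (the gcd) gives the Bezout coefficients s = 28, t = -195.
Result: 787 · (28) + 113 · (-195) = 1.

gcd(787, 113) = 1; s = 28, t = -195 (check: 787·28 + 113·(-195) = 1).


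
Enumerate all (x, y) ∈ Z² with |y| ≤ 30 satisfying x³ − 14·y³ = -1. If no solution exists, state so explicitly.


The equation is x³ - 14y³ = -1. For fixed y, x³ = 14·y³ − 1, so a solution requires the RHS to be a perfect cube.
Strategy: iterate y from -30 to 30, compute RHS = 14·y³ − 1, and check whether it is a (positive or negative) perfect cube.
Check small values of y:
  y = 0: RHS = -1 = (-1)³ ⇒ x = -1 works.
  y = 1: RHS = 13 is not a perfect cube.
  y = -1: RHS = -15 is not a perfect cube.
  y = 2: RHS = 111 is not a perfect cube.
  y = -2: RHS = -113 is not a perfect cube.
  y = 3: RHS = 377 is not a perfect cube.
  y = -3: RHS = -379 is not a perfect cube.
Continuing the search up to |y| = 30 finds no further solutions beyond those listed.
Collected solutions: (-1, 0).

Solutions (with |y| ≤ 30): (-1, 0).


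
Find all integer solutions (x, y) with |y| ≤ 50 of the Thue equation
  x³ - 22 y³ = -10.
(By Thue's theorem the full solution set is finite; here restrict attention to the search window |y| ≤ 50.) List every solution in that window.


The equation is x³ - 22y³ = -10. For fixed y, x³ = 22·y³ − 10, so a solution requires the RHS to be a perfect cube.
Strategy: iterate y from -50 to 50, compute RHS = 22·y³ − 10, and check whether it is a (positive or negative) perfect cube.
Check small values of y:
  y = 0: RHS = -10 is not a perfect cube.
  y = 1: RHS = 12 is not a perfect cube.
  y = -1: RHS = -32 is not a perfect cube.
  y = 2: RHS = 166 is not a perfect cube.
  y = -2: RHS = -186 is not a perfect cube.
  y = 3: RHS = 584 is not a perfect cube.
  y = -3: RHS = -604 is not a perfect cube.
Continuing the search up to |y| = 50 finds no solutions either.
No (x, y) in the scanned range satisfies the equation.

No integer solutions with |y| ≤ 50.


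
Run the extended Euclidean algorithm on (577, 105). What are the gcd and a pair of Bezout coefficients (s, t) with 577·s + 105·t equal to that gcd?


Euclidean algorithm on (577, 105) — divide until remainder is 0:
  577 = 5 · 105 + 52
  105 = 2 · 52 + 1
  52 = 52 · 1 + 0
gcd(577, 105) = 1.
Track Bezout coefficients alongside the remainders: start with r₀ = 577 = a·1 + b·0 (s = 1, t = 0) and r₁ = 105 = a·0 + b·1 (s = 0, t = 1); each new remainder r_{k+1} = r_{k-1} − q_k·r_k inherits s_{k+1} = s_{k-1} − q_k·s_k, t_{k+1} = t_{k-1} − q_k·t_k, so r_k = a·s_k + b·t_k at every step:
  q = 5: r = 52, s = 1 − 5·0 = 1, t = 0 − 5·1 = -5  (check: 577·1 + 105·(-5) = 52)
  q = 2: r = 1, s = 0 − 2·1 = -2, t = 1 − 2·(-5) = 11  (check: 577·(-2) + 105·11 = 1)
The row with r = 1 (the gcd) gives the Bezout coefficients s = -2, t = 11.
Result: 577 · (-2) + 105 · (11) = 1.

gcd(577, 105) = 1; s = -2, t = 11 (check: 577·(-2) + 105·11 = 1).


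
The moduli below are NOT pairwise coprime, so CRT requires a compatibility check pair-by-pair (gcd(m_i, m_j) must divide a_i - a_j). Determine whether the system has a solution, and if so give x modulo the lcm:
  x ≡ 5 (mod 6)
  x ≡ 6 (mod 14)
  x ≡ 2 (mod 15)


Moduli 6, 14, 15 are not pairwise coprime, so CRT works modulo lcm(m_i) when all pairwise compatibility conditions hold.
Pairwise compatibility: gcd(m_i, m_j) must divide a_i - a_j for every pair.
Merge one congruence at a time:
  Start: x ≡ 5 (mod 6).
  Combine with x ≡ 6 (mod 14): gcd(6, 14) = 2, and 6 - 5 = 1 is NOT divisible by 2.
    ⇒ system is inconsistent (no integer solution).

No solution (the system is inconsistent).


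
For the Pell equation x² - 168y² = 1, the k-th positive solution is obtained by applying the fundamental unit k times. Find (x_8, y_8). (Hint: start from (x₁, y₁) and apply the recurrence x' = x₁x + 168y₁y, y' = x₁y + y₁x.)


Step 1: Find the fundamental solution (x₁, y₁) of x² - 168y² = 1.
  Expand √168 as a continued fraction. a₀ = ⌊√168⌋ = 12; iterate m_{k+1} = d_k·a_k − m_k, d_{k+1} = (168 − m_{k+1}²)/d_k, a_{k+1} = ⌊(a₀ + m_{k+1})/d_{k+1}⌋ (starting m₀ = 0, d₀ = 1), with convergents p_k = a_k·p_{k-1} + p_{k-2}, q_k = a_k·q_{k-1} + q_{k-2} (p₋₁ = 1, q₋₁ = 0):
  k = 0: a₀ = 12; p₀/q₀ = 12/1; p₀² − 168·q₀² = 144 − 168 = -24.
  k = 1: m = 12, d = 24, a = ⌊(12 + 12)/24⌋ = 1; p/q = (1·12 + 1)/(1·1 + 0) = 13/1; p² − 168·q² = 169 − 168 = 1.
  The first convergent with p² − 168·q² = 1 gives the fundamental solution (x₁, y₁) = (13, 1).
Step 2: Apply the recurrence (x_{n+1}, y_{n+1}) = (x₁x_n + 168y₁y_n, x₁y_n + y₁x_n) repeatedly.
  From (x_1, y_1) = (13, 1): x_2 = 13·13 + 168·1·1 = 337; y_2 = 13·1 + 1·13 = 26.
  From (x_2, y_2) = (337, 26): x_3 = 13·337 + 168·1·26 = 8749; y_3 = 13·26 + 1·337 = 675.
  From (x_3, y_3) = (8749, 675): x_4 = 13·8749 + 168·1·675 = 227137; y_4 = 13·675 + 1·8749 = 17524.
  From (x_4, y_4) = (227137, 17524): x_5 = 13·227137 + 168·1·17524 = 5896813; y_5 = 13·17524 + 1·227137 = 454949.
  From (x_5, y_5) = (5896813, 454949): x_6 = 13·5896813 + 168·1·454949 = 153090001; y_6 = 13·454949 + 1·5896813 = 11811150.
  From (x_6, y_6) = (153090001, 11811150): x_7 = 13·153090001 + 168·1·11811150 = 3974443213; y_7 = 13·11811150 + 1·153090001 = 306634951.
  From (x_7, y_7) = (3974443213, 306634951): x_8 = 13·3974443213 + 168·1·306634951 = 103182433537; y_8 = 13·306634951 + 1·3974443213 = 7960697576.
Step 3: Verify x_8² - 168·y_8² = 10646614590617422330369 - 10646614590617422330368 = 1 (should be 1). ✓

(x_1, y_1) = (13, 1); (x_8, y_8) = (103182433537, 7960697576).


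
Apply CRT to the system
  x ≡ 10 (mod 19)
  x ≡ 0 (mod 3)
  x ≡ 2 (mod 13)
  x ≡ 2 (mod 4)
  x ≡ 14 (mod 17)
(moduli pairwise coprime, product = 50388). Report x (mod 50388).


Product of moduli M = 19 · 3 · 13 · 4 · 17 = 50388.
Merge one congruence at a time:
  Start: x ≡ 10 (mod 19).
  Combine with x ≡ 0 (mod 3); new modulus lcm = 57.
    Write x = 10 + 19·t and substitute into x ≡ 0 (mod 3): 19·t ≡ 0 − 10 = -10 (mod 3).
    Reduce coefficients mod 3: 1·t ≡ 2 (mod 3).
    So t ≡ 2 (mod 3).
    Then x = 10 + 19·2 = 48, valid modulo lcm(19, 3) = 57: x ≡ 48 (mod 57).
  Combine with x ≡ 2 (mod 13); new modulus lcm = 741.
    Write x = 48 + 57·t and substitute into x ≡ 2 (mod 13): 57·t ≡ 2 − 48 = -46 (mod 13).
    Reduce coefficients mod 13: 5·t ≡ 6 (mod 13).
    The inverse of 5 mod 13 is 8 (since 5·8 = 40 = 3·13 + 1), so t ≡ 8·6 = 48 ≡ 9 (mod 13).
    Then x = 48 + 57·9 = 561, valid modulo lcm(57, 13) = 741: x ≡ 561 (mod 741).
  Combine with x ≡ 2 (mod 4); new modulus lcm = 2964.
    Write x = 561 + 741·t and substitute into x ≡ 2 (mod 4): 741·t ≡ 2 − 561 = -559 (mod 4).
    Reduce coefficients mod 4: 1·t ≡ 1 (mod 4).
    So t ≡ 1 (mod 4).
    Then x = 561 + 741·1 = 1302, valid modulo lcm(741, 4) = 2964: x ≡ 1302 (mod 2964).
  Combine with x ≡ 14 (mod 17); new modulus lcm = 50388.
    Write x = 1302 + 2964·t and substitute into x ≡ 14 (mod 17): 2964·t ≡ 14 − 1302 = -1288 (mod 17).
    Reduce coefficients mod 17: 6·t ≡ 4 (mod 17).
    The inverse of 6 mod 17 is 3 (since 6·3 = 18 = 1·17 + 1), so t ≡ 3·4 = 12 ≡ 12 (mod 17).
    Then x = 1302 + 2964·12 = 36870, valid modulo lcm(2964, 17) = 50388: x ≡ 36870 (mod 50388).
Verify against each original: 36870 mod 19 = 10, 36870 mod 3 = 0, 36870 mod 13 = 2, 36870 mod 4 = 2, 36870 mod 17 = 14.

x ≡ 36870 (mod 50388).


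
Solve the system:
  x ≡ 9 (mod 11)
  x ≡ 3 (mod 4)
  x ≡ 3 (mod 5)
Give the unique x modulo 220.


Moduli 11, 4, 5 are pairwise coprime; by CRT there is a unique solution modulo M = 11 · 4 · 5 = 220.
Solve pairwise, accumulating the modulus:
  Start with x ≡ 9 (mod 11).
  Combine with x ≡ 3 (mod 4): since gcd(11, 4) = 1, we get a unique residue mod 44.
    Write x = 9 + 11·t and substitute into x ≡ 3 (mod 4): 11·t ≡ 3 − 9 = -6 (mod 4).
    Reduce coefficients mod 4: 3·t ≡ 2 (mod 4).
    The inverse of 3 mod 4 is 3 (since 3·3 = 9 = 2·4 + 1), so t ≡ 3·2 = 6 ≡ 2 (mod 4).
    Then x = 9 + 11·2 = 31, valid modulo lcm(11, 4) = 44: x ≡ 31 (mod 44).
  Combine with x ≡ 3 (mod 5): since gcd(44, 5) = 1, we get a unique residue mod 220.
    Write x = 31 + 44·t and substitute into x ≡ 3 (mod 5): 44·t ≡ 3 − 31 = -28 (mod 5).
    Reduce coefficients mod 5: 4·t ≡ 2 (mod 5).
    The inverse of 4 mod 5 is 4 (since 4·4 = 16 = 3·5 + 1), so t ≡ 4·2 = 8 ≡ 3 (mod 5).
    Then x = 31 + 44·3 = 163, valid modulo lcm(44, 5) = 220: x ≡ 163 (mod 220).
Verify: 163 mod 11 = 9 ✓, 163 mod 4 = 3 ✓, 163 mod 5 = 3 ✓.

x ≡ 163 (mod 220).


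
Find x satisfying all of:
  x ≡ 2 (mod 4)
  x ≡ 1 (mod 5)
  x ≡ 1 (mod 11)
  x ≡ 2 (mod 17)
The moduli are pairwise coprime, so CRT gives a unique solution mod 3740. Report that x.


Product of moduli M = 4 · 5 · 11 · 17 = 3740.
Merge one congruence at a time:
  Start: x ≡ 2 (mod 4).
  Combine with x ≡ 1 (mod 5); new modulus lcm = 20.
    Write x = 2 + 4·t and substitute into x ≡ 1 (mod 5): 4·t ≡ 1 − 2 = -1 (mod 5).
    Reduce coefficients mod 5: 4·t ≡ 4 (mod 5).
    The inverse of 4 mod 5 is 4 (since 4·4 = 16 = 3·5 + 1), so t ≡ 4·4 = 16 ≡ 1 (mod 5).
    Then x = 2 + 4·1 = 6, valid modulo lcm(4, 5) = 20: x ≡ 6 (mod 20).
  Combine with x ≡ 1 (mod 11); new modulus lcm = 220.
    Write x = 6 + 20·t and substitute into x ≡ 1 (mod 11): 20·t ≡ 1 − 6 = -5 (mod 11).
    Reduce coefficients mod 11: 9·t ≡ 6 (mod 11).
    The inverse of 9 mod 11 is 5 (since 9·5 = 45 = 4·11 + 1), so t ≡ 5·6 = 30 ≡ 8 (mod 11).
    Then x = 6 + 20·8 = 166, valid modulo lcm(20, 11) = 220: x ≡ 166 (mod 220).
  Combine with x ≡ 2 (mod 17); new modulus lcm = 3740.
    Write x = 166 + 220·t and substitute into x ≡ 2 (mod 17): 220·t ≡ 2 − 166 = -164 (mod 17).
    Reduce coefficients mod 17: 16·t ≡ 6 (mod 17).
    The inverse of 16 mod 17 is 16 (since 16·16 = 256 = 15·17 + 1), so t ≡ 16·6 = 96 ≡ 11 (mod 17).
    Then x = 166 + 220·11 = 2586, valid modulo lcm(220, 17) = 3740: x ≡ 2586 (mod 3740).
Verify against each original: 2586 mod 4 = 2, 2586 mod 5 = 1, 2586 mod 11 = 1, 2586 mod 17 = 2.

x ≡ 2586 (mod 3740).


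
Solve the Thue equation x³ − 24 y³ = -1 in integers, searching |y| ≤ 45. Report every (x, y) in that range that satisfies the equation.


The equation is x³ - 24y³ = -1. For fixed y, x³ = 24·y³ − 1, so a solution requires the RHS to be a perfect cube.
Strategy: iterate y from -45 to 45, compute RHS = 24·y³ − 1, and check whether it is a (positive or negative) perfect cube.
Check small values of y:
  y = 0: RHS = -1 = (-1)³ ⇒ x = -1 works.
  y = 1: RHS = 23 is not a perfect cube.
  y = -1: RHS = -25 is not a perfect cube.
  y = 2: RHS = 191 is not a perfect cube.
  y = -2: RHS = -193 is not a perfect cube.
  y = 3: RHS = 647 is not a perfect cube.
  y = -3: RHS = -649 is not a perfect cube.
Continuing the search up to |y| = 45 finds no further solutions beyond those listed.
Collected solutions: (-1, 0).

Solutions (with |y| ≤ 45): (-1, 0).


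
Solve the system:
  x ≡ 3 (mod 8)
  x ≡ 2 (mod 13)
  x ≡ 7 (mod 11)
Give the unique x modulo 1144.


Moduli 8, 13, 11 are pairwise coprime; by CRT there is a unique solution modulo M = 8 · 13 · 11 = 1144.
Solve pairwise, accumulating the modulus:
  Start with x ≡ 3 (mod 8).
  Combine with x ≡ 2 (mod 13): since gcd(8, 13) = 1, we get a unique residue mod 104.
    Write x = 3 + 8·t and substitute into x ≡ 2 (mod 13): 8·t ≡ 2 − 3 = -1 (mod 13).
    Reduce coefficients mod 13: 8·t ≡ 12 (mod 13).
    The inverse of 8 mod 13 is 5 (since 8·5 = 40 = 3·13 + 1), so t ≡ 5·12 = 60 ≡ 8 (mod 13).
    Then x = 3 + 8·8 = 67, valid modulo lcm(8, 13) = 104: x ≡ 67 (mod 104).
  Combine with x ≡ 7 (mod 11): since gcd(104, 11) = 1, we get a unique residue mod 1144.
    Write x = 67 + 104·t and substitute into x ≡ 7 (mod 11): 104·t ≡ 7 − 67 = -60 (mod 11).
    Reduce coefficients mod 11: 5·t ≡ 6 (mod 11).
    The inverse of 5 mod 11 is 9 (since 5·9 = 45 = 4·11 + 1), so t ≡ 9·6 = 54 ≡ 10 (mod 11).
    Then x = 67 + 104·10 = 1107, valid modulo lcm(104, 11) = 1144: x ≡ 1107 (mod 1144).
Verify: 1107 mod 8 = 3 ✓, 1107 mod 13 = 2 ✓, 1107 mod 11 = 7 ✓.

x ≡ 1107 (mod 1144).


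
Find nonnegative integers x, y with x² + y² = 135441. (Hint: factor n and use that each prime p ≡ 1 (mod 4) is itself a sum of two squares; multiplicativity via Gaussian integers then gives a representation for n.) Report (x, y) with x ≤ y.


Step 1: Factor n = 135441 = 3^2 · 101 · 149.
Step 2: Check the mod-4 condition on each prime factor: 3 ≡ 3 (mod 4), exponent 2 (must be even); 101 ≡ 1 (mod 4), exponent 1; 149 ≡ 1 (mod 4), exponent 1.
All primes ≡ 3 (mod 4) appear to even exponent (or don't appear), so by the two-squares theorem n IS expressible as a sum of two squares.
Step 3: Build a representation. Group n = k² · m with k = 3 and m = 101 · 149 = 15049 (a product of primes ≡ 1 (mod 4)); a representation of m scales to one of n via (k·x)² + (k·y)² = k²(x² + y²). Each prime p ≡ 1 (mod 4) is itself a sum of two squares; find a² by testing p − a² for a perfect square:
  101: 101 − 1² = 100 = 10² ⇒ 101 = 1² + 10².
  149: 149 − 1² = 148, 149 − 2² = 145, 149 − 3² = 140, 149 − 4² = 133, 149 − 5² = 124, 149 − 6² = 113, 149 − 7² = 100 = 10² ⇒ 149 = 7² + 10².
  Combine using the Brahmagupta–Fibonacci identity (a² + b²)(c² + d²) = (ac − bd)² + (ad + bc)² = (ac + bd)² + (ad − bc)²:
  101 · 149 = 15049: from (1² + 10²)(7² + 10²), take (1·7 − 10·10, 1·10 + 10·7) = (7 − 100, 10 + 70) = (-93, 80); dropping signs (only squares matter) gives (93, 80); check 93² + 80² = 8649 + 6400 = 15049 ✓.
  Scale by k = 3: (3·93, 3·80) = (279, 240).
Step 4: Order so x ≤ y and verify: 240² + 279² = 57600 + 77841 = 135441 = n. ✓

n = 135441 = 240² + 279² (one valid representation with x ≤ y).


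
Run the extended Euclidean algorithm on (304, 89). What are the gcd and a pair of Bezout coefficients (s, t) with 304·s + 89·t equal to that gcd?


Euclidean algorithm on (304, 89) — divide until remainder is 0:
  304 = 3 · 89 + 37
  89 = 2 · 37 + 15
  37 = 2 · 15 + 7
  15 = 2 · 7 + 1
  7 = 7 · 1 + 0
gcd(304, 89) = 1.
Track Bezout coefficients alongside the remainders: start with r₀ = 304 = a·1 + b·0 (s = 1, t = 0) and r₁ = 89 = a·0 + b·1 (s = 0, t = 1); each new remainder r_{k+1} = r_{k-1} − q_k·r_k inherits s_{k+1} = s_{k-1} − q_k·s_k, t_{k+1} = t_{k-1} − q_k·t_k, so r_k = a·s_k + b·t_k at every step:
  q = 3: r = 37, s = 1 − 3·0 = 1, t = 0 − 3·1 = -3  (check: 304·1 + 89·(-3) = 37)
  q = 2: r = 15, s = 0 − 2·1 = -2, t = 1 − 2·(-3) = 7  (check: 304·(-2) + 89·7 = 15)
  q = 2: r = 7, s = 1 − 2·(-2) = 5, t = -3 − 2·7 = -17  (check: 304·5 + 89·(-17) = 7)
  q = 2: r = 1, s = -2 − 2·5 = -12, t = 7 − 2·(-17) = 41  (check: 304·(-12) + 89·41 = 1)
The row with r = 1 (the gcd) gives the Bezout coefficients s = -12, t = 41.
Result: 304 · (-12) + 89 · (41) = 1.

gcd(304, 89) = 1; s = -12, t = 41 (check: 304·(-12) + 89·41 = 1).


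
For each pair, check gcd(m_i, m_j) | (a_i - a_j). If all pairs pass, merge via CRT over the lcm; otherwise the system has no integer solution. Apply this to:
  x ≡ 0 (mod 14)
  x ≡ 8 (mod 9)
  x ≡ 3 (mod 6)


Moduli 14, 9, 6 are not pairwise coprime, so CRT works modulo lcm(m_i) when all pairwise compatibility conditions hold.
Pairwise compatibility: gcd(m_i, m_j) must divide a_i - a_j for every pair.
Merge one congruence at a time:
  Start: x ≡ 0 (mod 14).
  Combine with x ≡ 8 (mod 9): gcd(14, 9) = 1; 8 - 0 = 8, which IS divisible by 1, so compatible.
    Write x = 0 + 14·t and substitute into x ≡ 8 (mod 9): 14·t ≡ 8 − 0 = 8 (mod 9).
    Reduce coefficients mod 9: 5·t ≡ 8 (mod 9).
    The inverse of 5 mod 9 is 2 (since 5·2 = 10 = 1·9 + 1), so t ≡ 2·8 = 16 ≡ 7 (mod 9).
    Then x = 0 + 14·7 = 98, valid modulo lcm(14, 9) = 126: x ≡ 98 (mod 126).
  Combine with x ≡ 3 (mod 6): gcd(126, 6) = 6, and 3 - 98 = -95 is NOT divisible by 6.
    ⇒ system is inconsistent (no integer solution).

No solution (the system is inconsistent).


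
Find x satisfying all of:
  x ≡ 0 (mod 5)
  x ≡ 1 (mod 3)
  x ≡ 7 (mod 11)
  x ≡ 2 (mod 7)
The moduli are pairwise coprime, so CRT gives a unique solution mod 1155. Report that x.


Product of moduli M = 5 · 3 · 11 · 7 = 1155.
Merge one congruence at a time:
  Start: x ≡ 0 (mod 5).
  Combine with x ≡ 1 (mod 3); new modulus lcm = 15.
    Write x = 0 + 5·t and substitute into x ≡ 1 (mod 3): 5·t ≡ 1 − 0 = 1 (mod 3).
    Reduce coefficients mod 3: 2·t ≡ 1 (mod 3).
    The inverse of 2 mod 3 is 2 (since 2·2 = 4 = 1·3 + 1), so t ≡ 2·1 = 2 ≡ 2 (mod 3).
    Then x = 0 + 5·2 = 10, valid modulo lcm(5, 3) = 15: x ≡ 10 (mod 15).
  Combine with x ≡ 7 (mod 11); new modulus lcm = 165.
    Write x = 10 + 15·t and substitute into x ≡ 7 (mod 11): 15·t ≡ 7 − 10 = -3 (mod 11).
    Reduce coefficients mod 11: 4·t ≡ 8 (mod 11).
    The inverse of 4 mod 11 is 3 (since 4·3 = 12 = 1·11 + 1), so t ≡ 3·8 = 24 ≡ 2 (mod 11).
    Then x = 10 + 15·2 = 40, valid modulo lcm(15, 11) = 165: x ≡ 40 (mod 165).
  Combine with x ≡ 2 (mod 7); new modulus lcm = 1155.
    Write x = 40 + 165·t and substitute into x ≡ 2 (mod 7): 165·t ≡ 2 − 40 = -38 (mod 7).
    Reduce coefficients mod 7: 4·t ≡ 4 (mod 7).
    The inverse of 4 mod 7 is 2 (since 4·2 = 8 = 1·7 + 1), so t ≡ 2·4 = 8 ≡ 1 (mod 7).
    Then x = 40 + 165·1 = 205, valid modulo lcm(165, 7) = 1155: x ≡ 205 (mod 1155).
Verify against each original: 205 mod 5 = 0, 205 mod 3 = 1, 205 mod 11 = 7, 205 mod 7 = 2.

x ≡ 205 (mod 1155).


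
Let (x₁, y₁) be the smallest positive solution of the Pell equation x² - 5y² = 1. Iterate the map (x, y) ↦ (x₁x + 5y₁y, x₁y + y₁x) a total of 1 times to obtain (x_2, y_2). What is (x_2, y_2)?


Step 1: Find the fundamental solution (x₁, y₁) of x² - 5y² = 1.
  Expand √5 as a continued fraction. a₀ = ⌊√5⌋ = 2; iterate m_{k+1} = d_k·a_k − m_k, d_{k+1} = (5 − m_{k+1}²)/d_k, a_{k+1} = ⌊(a₀ + m_{k+1})/d_{k+1}⌋ (starting m₀ = 0, d₀ = 1), with convergents p_k = a_k·p_{k-1} + p_{k-2}, q_k = a_k·q_{k-1} + q_{k-2} (p₋₁ = 1, q₋₁ = 0):
  k = 0: a₀ = 2; p₀/q₀ = 2/1; p₀² − 5·q₀² = 4 − 5 = -1.
  k = 1: m = 2, d = 1, a = ⌊(2 + 2)/1⌋ = 4; p/q = (4·2 + 1)/(4·1 + 0) = 9/4; p² − 5·q² = 81 − 80 = 1.
  The first convergent with p² − 5·q² = 1 gives the fundamental solution (x₁, y₁) = (9, 4).
Step 2: Apply the recurrence (x_{n+1}, y_{n+1}) = (x₁x_n + 5y₁y_n, x₁y_n + y₁x_n) repeatedly.
  From (x_1, y_1) = (9, 4): x_2 = 9·9 + 5·4·4 = 161; y_2 = 9·4 + 4·9 = 72.
Step 3: Verify x_2² - 5·y_2² = 25921 - 25920 = 1 (should be 1). ✓

(x_1, y_1) = (9, 4); (x_2, y_2) = (161, 72).


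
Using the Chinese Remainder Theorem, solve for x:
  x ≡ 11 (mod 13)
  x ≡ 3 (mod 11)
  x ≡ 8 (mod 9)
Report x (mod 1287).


Moduli 13, 11, 9 are pairwise coprime; by CRT there is a unique solution modulo M = 13 · 11 · 9 = 1287.
Solve pairwise, accumulating the modulus:
  Start with x ≡ 11 (mod 13).
  Combine with x ≡ 3 (mod 11): since gcd(13, 11) = 1, we get a unique residue mod 143.
    Write x = 11 + 13·t and substitute into x ≡ 3 (mod 11): 13·t ≡ 3 − 11 = -8 (mod 11).
    Reduce coefficients mod 11: 2·t ≡ 3 (mod 11).
    The inverse of 2 mod 11 is 6 (since 2·6 = 12 = 1·11 + 1), so t ≡ 6·3 = 18 ≡ 7 (mod 11).
    Then x = 11 + 13·7 = 102, valid modulo lcm(13, 11) = 143: x ≡ 102 (mod 143).
  Combine with x ≡ 8 (mod 9): since gcd(143, 9) = 1, we get a unique residue mod 1287.
    Write x = 102 + 143·t and substitute into x ≡ 8 (mod 9): 143·t ≡ 8 − 102 = -94 (mod 9).
    Reduce coefficients mod 9: 8·t ≡ 5 (mod 9).
    The inverse of 8 mod 9 is 8 (since 8·8 = 64 = 7·9 + 1), so t ≡ 8·5 = 40 ≡ 4 (mod 9).
    Then x = 102 + 143·4 = 674, valid modulo lcm(143, 9) = 1287: x ≡ 674 (mod 1287).
Verify: 674 mod 13 = 11 ✓, 674 mod 11 = 3 ✓, 674 mod 9 = 8 ✓.

x ≡ 674 (mod 1287).


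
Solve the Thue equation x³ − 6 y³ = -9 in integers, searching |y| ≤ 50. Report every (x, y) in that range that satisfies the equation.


The equation is x³ - 6y³ = -9. For fixed y, x³ = 6·y³ − 9, so a solution requires the RHS to be a perfect cube.
Strategy: iterate y from -50 to 50, compute RHS = 6·y³ − 9, and check whether it is a (positive or negative) perfect cube.
Check small values of y:
  y = 0: RHS = -9 is not a perfect cube.
  y = 1: RHS = -3 is not a perfect cube.
  y = -1: RHS = -15 is not a perfect cube.
  y = 2: RHS = 39 is not a perfect cube.
  y = -2: RHS = -57 is not a perfect cube.
  y = 3: RHS = 153 is not a perfect cube.
  y = -3: RHS = -171 is not a perfect cube.
Continuing the search up to |y| = 50 finds no solutions either.
No (x, y) in the scanned range satisfies the equation.

No integer solutions with |y| ≤ 50.


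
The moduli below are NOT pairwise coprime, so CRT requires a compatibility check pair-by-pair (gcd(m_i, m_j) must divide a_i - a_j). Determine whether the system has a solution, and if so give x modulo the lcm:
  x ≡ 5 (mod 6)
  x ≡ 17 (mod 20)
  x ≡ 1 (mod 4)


Moduli 6, 20, 4 are not pairwise coprime, so CRT works modulo lcm(m_i) when all pairwise compatibility conditions hold.
Pairwise compatibility: gcd(m_i, m_j) must divide a_i - a_j for every pair.
Merge one congruence at a time:
  Start: x ≡ 5 (mod 6).
  Combine with x ≡ 17 (mod 20): gcd(6, 20) = 2; 17 - 5 = 12, which IS divisible by 2, so compatible.
    Write x = 5 + 6·t and substitute into x ≡ 17 (mod 20): 6·t ≡ 17 − 5 = 12 (mod 20).
    Divide the congruence (and modulus) by g = 2: 3·t ≡ 6 (mod 10).
    The inverse of 3 mod 10 is 7 (since 3·7 = 21 = 2·10 + 1), so t ≡ 7·6 = 42 ≡ 2 (mod 10).
    Then x = 5 + 6·2 = 17, valid modulo lcm(6, 20) = 60: x ≡ 17 (mod 60).
  Combine with x ≡ 1 (mod 4): gcd(60, 4) = 4; 1 - 17 = -16, which IS divisible by 4, so compatible.
    Write x = 17 + 60·t and substitute into x ≡ 1 (mod 4): 60·t ≡ 1 − 17 = -16 (mod 4).
    Divide the congruence (and modulus) by g = 4: 15·t ≡ -4 (mod 1).
    Modulo 1 every t works; take t = 0.
    Then x = 17 + 60·0 = 17, valid modulo lcm(60, 4) = 60: x ≡ 17 (mod 60).
Verify: 17 mod 6 = 5, 17 mod 20 = 17, 17 mod 4 = 1.

x ≡ 17 (mod 60).


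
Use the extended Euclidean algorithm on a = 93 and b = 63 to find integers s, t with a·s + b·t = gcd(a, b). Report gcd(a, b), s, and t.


Euclidean algorithm on (93, 63) — divide until remainder is 0:
  93 = 1 · 63 + 30
  63 = 2 · 30 + 3
  30 = 10 · 3 + 0
gcd(93, 63) = 3.
Track Bezout coefficients alongside the remainders: start with r₀ = 93 = a·1 + b·0 (s = 1, t = 0) and r₁ = 63 = a·0 + b·1 (s = 0, t = 1); each new remainder r_{k+1} = r_{k-1} − q_k·r_k inherits s_{k+1} = s_{k-1} − q_k·s_k, t_{k+1} = t_{k-1} − q_k·t_k, so r_k = a·s_k + b·t_k at every step:
  q = 1: r = 30, s = 1 − 1·0 = 1, t = 0 − 1·1 = -1  (check: 93·1 + 63·(-1) = 30)
  q = 2: r = 3, s = 0 − 2·1 = -2, t = 1 − 2·(-1) = 3  (check: 93·(-2) + 63·3 = 3)
The row with r = 3 (the gcd) gives the Bezout coefficients s = -2, t = 3.
Result: 93 · (-2) + 63 · (3) = 3.

gcd(93, 63) = 3; s = -2, t = 3 (check: 93·(-2) + 63·3 = 3).


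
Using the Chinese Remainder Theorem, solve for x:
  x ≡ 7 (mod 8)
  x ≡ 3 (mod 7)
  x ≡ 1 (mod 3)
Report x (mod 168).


Moduli 8, 7, 3 are pairwise coprime; by CRT there is a unique solution modulo M = 8 · 7 · 3 = 168.
Solve pairwise, accumulating the modulus:
  Start with x ≡ 7 (mod 8).
  Combine with x ≡ 3 (mod 7): since gcd(8, 7) = 1, we get a unique residue mod 56.
    Write x = 7 + 8·t and substitute into x ≡ 3 (mod 7): 8·t ≡ 3 − 7 = -4 (mod 7).
    Reduce coefficients mod 7: 1·t ≡ 3 (mod 7).
    So t ≡ 3 (mod 7).
    Then x = 7 + 8·3 = 31, valid modulo lcm(8, 7) = 56: x ≡ 31 (mod 56).
  Combine with x ≡ 1 (mod 3): since gcd(56, 3) = 1, we get a unique residue mod 168.
    Write x = 31 + 56·t and substitute into x ≡ 1 (mod 3): 56·t ≡ 1 − 31 = -30 (mod 3).
    Reduce coefficients mod 3: 2·t ≡ 0 (mod 3).
    The inverse of 2 mod 3 is 2 (since 2·2 = 4 = 1·3 + 1), so t ≡ 2·0 = 0 ≡ 0 (mod 3).
    Then x = 31 + 56·0 = 31, valid modulo lcm(56, 3) = 168: x ≡ 31 (mod 168).
Verify: 31 mod 8 = 7 ✓, 31 mod 7 = 3 ✓, 31 mod 3 = 1 ✓.

x ≡ 31 (mod 168).


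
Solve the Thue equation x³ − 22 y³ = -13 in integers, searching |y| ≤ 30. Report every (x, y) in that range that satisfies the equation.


The equation is x³ - 22y³ = -13. For fixed y, x³ = 22·y³ − 13, so a solution requires the RHS to be a perfect cube.
Strategy: iterate y from -30 to 30, compute RHS = 22·y³ − 13, and check whether it is a (positive or negative) perfect cube.
Check small values of y:
  y = 0: RHS = -13 is not a perfect cube.
  y = 1: RHS = 9 is not a perfect cube.
  y = -1: RHS = -35 is not a perfect cube.
  y = 2: RHS = 163 is not a perfect cube.
  y = -2: RHS = -189 is not a perfect cube.
  y = 3: RHS = 581 is not a perfect cube.
  y = -3: RHS = -607 is not a perfect cube.
Continuing the search up to |y| = 30 finds no solutions either.
No (x, y) in the scanned range satisfies the equation.

No integer solutions with |y| ≤ 30.


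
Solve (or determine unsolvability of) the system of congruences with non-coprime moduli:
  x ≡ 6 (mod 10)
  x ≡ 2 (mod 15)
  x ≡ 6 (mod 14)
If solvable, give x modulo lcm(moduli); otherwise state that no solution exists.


Moduli 10, 15, 14 are not pairwise coprime, so CRT works modulo lcm(m_i) when all pairwise compatibility conditions hold.
Pairwise compatibility: gcd(m_i, m_j) must divide a_i - a_j for every pair.
Merge one congruence at a time:
  Start: x ≡ 6 (mod 10).
  Combine with x ≡ 2 (mod 15): gcd(10, 15) = 5, and 2 - 6 = -4 is NOT divisible by 5.
    ⇒ system is inconsistent (no integer solution).

No solution (the system is inconsistent).
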